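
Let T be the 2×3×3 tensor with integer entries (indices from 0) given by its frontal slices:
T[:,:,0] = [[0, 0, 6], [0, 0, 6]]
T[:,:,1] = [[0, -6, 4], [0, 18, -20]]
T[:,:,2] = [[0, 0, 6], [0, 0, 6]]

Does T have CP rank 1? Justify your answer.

No

The mode-2 unfolding of T (rows indexed by j, columns by (i,k) = (0,0), (0,1), (0,2), (1,0), (1,1), (1,2)) is [[0, 0, 0, 0, 0, 0], [0, -6, 0, 0, 18, 0], [6, 4, 6, 6, -20, 6]].
There the 2×2 minor on rows j ∈ {1, 2}, columns (i,k) ∈ {(0,0), (0,1)} is det [[0, -6], [6, 4]] = 36 ≠ 0, so this unfolding has rank ≥ 2; CP rank is at least every unfolding rank, so rank(T) ≥ 2.
In particular rank(T) ≥ 2 > 1, so T is not rank-1.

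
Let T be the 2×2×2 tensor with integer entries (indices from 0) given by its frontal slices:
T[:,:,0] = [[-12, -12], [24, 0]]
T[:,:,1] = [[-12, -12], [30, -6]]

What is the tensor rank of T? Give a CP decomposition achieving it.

Lower bound: the mode-1 unfolding of T (rows indexed by i, columns by (j,k) = (0,0), (0,1), (1,0), (1,1)) is [[-12, -12, -12, -12], [24, 30, 0, -6]].
There the 2×2 minor on rows i ∈ {0, 1}, columns (j,k) ∈ {(0,0), (0,1)} is det [[-12, -12], [24, 30]] = -72 ≠ 0, so this unfolding has rank ≥ 2; CP rank is at least every unfolding rank, so rank(T) ≥ 2. (Unfolding ranks only ever bound the CP rank from below — rank(T) can be strictly larger than all of them — so the matching upper bound has to come from an explicit 2-term decomposition.)
Upper bound — finding two terms. Write S_k = T[:,:,k] for the frontal slices: S₀ = [[-12, -12], [24, 0]], S₁ = [[-12, -12], [30, -6]].
If T = a₁ ⊗ b₁ ⊗ c₁ + a₂ ⊗ b₂ ⊗ c₂ then each S_k = c₁[k]·a₁b₁ᵀ + c₂[k]·a₂b₂ᵀ. S₀ and S₁ are linearly independent, so a₁b₁ᵀ and a₂b₂ᵀ must span the same plane of matrices: they are the rank-1 matrices of the form x·S₀ + y·S₁.
det(x·S₀ + y·S₁) is 288·x² + 720·xy + 432·y² = 144·(2·x + 3·y)(x + y), vanishing at (x:y) = (3:-2) and (1:-1).
M₁ = 3·S₀ − 2·S₁ = [[-12, -12], [12, 12]] = (-12)·[1, -1][1, 1]ᵀ and M₂ = S₀ − S₁ = [[0, 0], [-6, 6]] = (-6)·[0, 1][1, -1]ᵀ, so take a₁ = [1, -1], b₁ = [1, 1], a₂ = [0, 1], b₂ = [1, -1].
Each slice is an integer combination of E₁ = a₁b₁ᵀ and E₂ = a₂b₂ᵀ: S₀ = −12·E₁ + 12·E₂, S₁ = −12·E₁ + 18·E₂; reading off coefficients, c₁ = [-12, -12] and c₂ = [12, 18].
Hence T = [1, -1] ⊗ [1, 1] ⊗ [-12, -12] + [0, 1] ⊗ [1, -1] ⊗ [12, 18], so rank(T) ≤ 2.
These bounds meet, so rank(T) = 2.
Check entry T[0,1,1] = -12: (1)·(1)·(-12) + (0)·(-1)·(18) = -12.

rank(T) = 2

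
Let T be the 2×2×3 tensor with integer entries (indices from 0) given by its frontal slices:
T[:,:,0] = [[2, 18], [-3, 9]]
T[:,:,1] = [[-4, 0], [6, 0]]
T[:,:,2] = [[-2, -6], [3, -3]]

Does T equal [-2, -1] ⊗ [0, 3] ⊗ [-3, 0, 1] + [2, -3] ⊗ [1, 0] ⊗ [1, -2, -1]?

Reconstruct entrywise from the claimed factors. For example, T[1,1,0] = 9 and Σₗ aₗ[1]bₗ[1]cₗ[0] = (-1)·(3)·(-3) + (-3)·(0)·(1) = 9; checking all 12 entries, every one matches. The claim holds.

Yes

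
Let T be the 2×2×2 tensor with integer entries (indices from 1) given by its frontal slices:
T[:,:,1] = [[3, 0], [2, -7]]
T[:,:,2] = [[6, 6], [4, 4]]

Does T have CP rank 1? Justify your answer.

No

The mode-2 unfolding of T (rows indexed by j, columns by (i,k) = (1,1), (1,2), (2,1), (2,2)) is [[3, 6, 2, 4], [0, 6, -7, 4]].
There the 2×2 minor on rows j ∈ {1, 2}, columns (i,k) ∈ {(1,1), (1,2)} is det [[3, 6], [0, 6]] = 18 ≠ 0, so this unfolding has rank ≥ 2; CP rank is at least every unfolding rank, so rank(T) ≥ 2.
In particular rank(T) ≥ 2 > 1, so T is not rank-1.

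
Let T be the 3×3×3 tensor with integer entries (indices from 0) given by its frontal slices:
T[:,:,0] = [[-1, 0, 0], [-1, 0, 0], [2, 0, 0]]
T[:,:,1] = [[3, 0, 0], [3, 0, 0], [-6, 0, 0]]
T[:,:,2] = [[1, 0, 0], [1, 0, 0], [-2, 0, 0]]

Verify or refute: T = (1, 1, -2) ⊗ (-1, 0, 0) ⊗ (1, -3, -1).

Yes

Reconstruct entrywise from the claimed factors. For example, T[2,0,2] = -2 and Σₗ aₗ[2]bₗ[0]cₗ[2] = (-2)·(-1)·(-1) = -2; checking all 27 entries, every one matches. The claim holds.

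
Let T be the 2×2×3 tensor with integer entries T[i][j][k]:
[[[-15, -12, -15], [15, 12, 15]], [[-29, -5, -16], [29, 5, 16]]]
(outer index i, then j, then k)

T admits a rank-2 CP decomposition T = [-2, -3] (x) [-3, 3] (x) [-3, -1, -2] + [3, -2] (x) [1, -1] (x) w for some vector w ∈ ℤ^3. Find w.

w = [1, -2, -1]

Subtract the known terms from T to get the rank-1 residual R = [3, -2] (x) [1, -1] (x) w, so R[i,j,k] = a[i]·b[j]·w[k]. Pick indices with nonzero a[0]·b[0] = (3)·(1) = 3. Only the fibre through (0,0,·) is needed: R[0,0,:] = T[0,0,:] − Σₗ aₗ[0]bₗ[0]cₗ = [-15, -12, -15] − (-2)·(-3)·[-3, -1, -2] = [3, -6, -3]. Then w[k] = R[0,0,k] / 3 for each k, giving w = [3, -6, -3] / 3 = [1, -2, -1].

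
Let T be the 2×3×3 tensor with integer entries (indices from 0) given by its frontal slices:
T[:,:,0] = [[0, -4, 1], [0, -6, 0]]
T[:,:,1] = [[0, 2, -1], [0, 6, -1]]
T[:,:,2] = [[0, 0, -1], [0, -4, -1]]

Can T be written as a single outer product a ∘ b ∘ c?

The mode-3 unfolding of T (rows indexed by k, columns by (i,j) = (0,0), (0,1), (0,2), (1,0), (1,1), (1,2)) is [[0, -4, 1, 0, -6, 0], [0, 2, -1, 0, 6, -1], [0, 0, -1, 0, -4, -1]].
There the 3×3 minor on rows k ∈ {0, 1, 2}, columns (i,j) ∈ {(0,1), (0,2), (1,1)} is det [[-4, 1, -6], [2, -1, 6], [0, -1, -4]] = -20 ≠ 0, so this unfolding has rank ≥ 3; CP rank is at least every unfolding rank, so rank(T) ≥ 3.
In particular rank(T) ≥ 3 > 1, so T is not rank-1.

No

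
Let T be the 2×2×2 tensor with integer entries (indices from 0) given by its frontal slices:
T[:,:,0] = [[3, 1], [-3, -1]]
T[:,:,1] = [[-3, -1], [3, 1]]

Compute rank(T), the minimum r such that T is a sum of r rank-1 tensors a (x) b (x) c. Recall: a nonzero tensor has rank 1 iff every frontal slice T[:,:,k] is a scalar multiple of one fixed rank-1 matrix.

Lower bound: T ≠ 0 (e.g. T[0,0,0] = 3), so rank(T) ≥ 1.
Upper bound: the mode-1 fibre T[:,0,0] = [3, -3] gives a = [1, -1] (primitive direction); the mode-2 fibre T[0,:,0] = [3, 1] gives b = [3, 1]; then c[k] = T[0,0,k] / (a[0]·b[0]) = [3, -3] / 3 = [1, -1].
Expanding [1, -1] (x) [3, 1] (x) [1, -1] reproduces all 8 entries of T, so T = [1, -1] (x) [3, 1] (x) [1, -1] and rank(T) ≤ 1.
These bounds meet, so rank(T) = 1.

1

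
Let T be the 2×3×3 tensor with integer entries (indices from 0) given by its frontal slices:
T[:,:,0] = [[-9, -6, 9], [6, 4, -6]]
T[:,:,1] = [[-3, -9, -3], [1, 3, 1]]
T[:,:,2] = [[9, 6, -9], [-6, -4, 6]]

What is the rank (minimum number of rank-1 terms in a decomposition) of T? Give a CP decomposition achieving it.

rank(T) = 2

Lower bound: in the mode-3 unfolding of T (rows indexed by k, columns by (i,j)) the 2×2 minor on rows k ∈ {0, 1}, columns (i,j) ∈ {(0,0), (0,1)} is det [[-9, -6], [-3, -9]] = 63 ≠ 0, so that unfolding has rank ≥ 2 and hence rank(T) ≥ 2 (CP rank is at least every unfolding rank, though it can be larger).
Upper bound: with S_k = T[:,:,k], the two rank-1 terms a₁b₁ᵀ, a₂b₂ᵀ are the rank-1 members of the pencil x·S₀ + y·S₁.
The 2×2 minor of x·S₀ + y·S₁ on rows {0,1}, columns {0,1} is 21·xy = 21·(y)(x), vanishing at (x:y) = (1:0) and (0:1).
M₁ = S₀ = [[-9, -6, 9], [6, 4, -6]] = −(3, -2)(3, 2, -3)ᵀ and M₂ = S₁ = [[-3, -9, -3], [1, 3, 1]] = −(3, -1)(1, 3, 1)ᵀ, so take a₁ = (3, -2), b₁ = (3, 2, -3), a₂ = (3, -1), b₂ = (1, 3, 1).
Each slice is an integer combination of E₁ = a₁b₁ᵀ and E₂ = a₂b₂ᵀ: S₀ = −E₁, S₁ = −E₂, S₂ = E₁; reading off coefficients, c₁ = (-1, 0, 1) and c₂ = (0, -1, 0).
Hence T = (3, -2) ⊗ (3, 2, -3) ⊗ (-1, 0, 1) + (3, -1) ⊗ (1, 3, 1) ⊗ (0, -1, 0), so rank(T) ≤ 2.
These bounds meet, so rank(T) = 2.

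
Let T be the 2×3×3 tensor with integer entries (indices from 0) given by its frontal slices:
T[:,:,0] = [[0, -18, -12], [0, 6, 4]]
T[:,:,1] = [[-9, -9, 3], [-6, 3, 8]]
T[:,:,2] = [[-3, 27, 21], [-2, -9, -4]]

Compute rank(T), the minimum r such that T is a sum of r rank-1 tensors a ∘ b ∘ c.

Lower bound: the mode-1 unfolding of T (rows indexed by i, columns by (j,k) = (0,0), (0,1), (0,2), (1,0), (1,1), (1,2), (2,0), (2,1), (2,2)) is [[0, -9, -3, -18, -9, 27, -12, 3, 21], [0, -6, -2, 6, 3, -9, 4, 8, -4]].
There the 2×2 minor on rows i ∈ {0, 1}, columns (j,k) ∈ {(0,1), (1,0)} is det [[-9, -18], [-6, 6]] = -162 ≠ 0, so this unfolding has rank ≥ 2; CP rank is at least every unfolding rank, so rank(T) ≥ 2. (This is only a lower bound: in general the CP rank may exceed every unfolding rank, so we still need to exhibit 2 rank-1 terms summing to T.)
Upper bound — finding two terms. Write S_k = T[:,:,k] for the frontal slices: S₀ = [[0, -18, -12], [0, 6, 4]], S₁ = [[-9, -9, 3], [-6, 3, 8]], S₂ = [[-3, 27, 21], [-2, -9, -4]].
If T = a₁ ∘ b₁ ∘ c₁ + a₂ ∘ b₂ ∘ c₂ then each S_k = c₁[k]·a₁b₁ᵀ + c₂[k]·a₂b₂ᵀ. S₀ and S₁ are linearly independent, so a₁b₁ᵀ and a₂b₂ᵀ must span the same plane of matrices: they are the rank-1 matrices of the form x·S₀ + y·S₁.
The 2×2 minor of x·S₀ + y·S₁ on rows {0,1}, columns {0,1} is −162·xy − 81·y² = (-81)·(y)(2·x + y), vanishing at (x:y) = (1:0) and (1:-2).
M₁ = S₀ = [[0, -18, -12], [0, 6, 4]] = (-2)·[3, -1][0, 3, 2]ᵀ and M₂ = S₀ − 2·S₁ = [[18, 0, -18], [12, 0, -12]] = 6·[3, 2][1, 0, -1]ᵀ, so take a₁ = [3, -1], b₁ = [0, 3, 2], a₂ = [3, 2], b₂ = [1, 0, -1].
Each slice is an integer combination of E₁ = a₁b₁ᵀ and E₂ = a₂b₂ᵀ: S₀ = −2·E₁, S₁ = −E₁ − 3·E₂, S₂ = 3·E₁ − E₂; reading off coefficients, c₁ = [-2, -1, 3] and c₂ = [0, -3, -1].
Hence T = [3, -1] ∘ [0, 3, 2] ∘ [-2, -1, 3] + [3, 2] ∘ [1, 0, -1] ∘ [0, -3, -1], so rank(T) ≤ 2.
These bounds meet, so rank(T) = 2.

2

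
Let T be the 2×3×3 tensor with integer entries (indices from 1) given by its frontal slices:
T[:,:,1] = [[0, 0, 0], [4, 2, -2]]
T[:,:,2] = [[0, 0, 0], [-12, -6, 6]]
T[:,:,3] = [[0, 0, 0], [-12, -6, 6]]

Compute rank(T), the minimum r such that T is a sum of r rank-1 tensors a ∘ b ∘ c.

Lower bound: T ≠ 0 (e.g. T[2,1,1] = 4), so rank(T) ≥ 1.
Upper bound: the mode-1 fibre T[:,1,1] = [0, 4] gives a = [0, 1] (primitive direction); the mode-2 fibre T[2,:,1] = [4, 2, -2] gives b = [2, 1, -1]; then c[k] = T[2,1,k] / (a[2]·b[1]) = [4, -12, -12] / 2 = [2, -6, -6].
Expanding [0, 1] ∘ [2, 1, -1] ∘ [2, -6, -6] reproduces all 18 entries of T, so T = [0, 1] ∘ [2, 1, -1] ∘ [2, -6, -6] and rank(T) ≤ 1.
These bounds meet, so rank(T) = 1.

1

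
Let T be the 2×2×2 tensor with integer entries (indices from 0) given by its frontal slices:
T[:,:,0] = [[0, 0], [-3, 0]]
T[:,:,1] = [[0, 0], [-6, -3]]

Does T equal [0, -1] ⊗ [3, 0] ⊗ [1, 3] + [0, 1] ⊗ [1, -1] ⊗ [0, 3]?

Reconstruct entrywise from the claimed factors. For example, T[1,0,0] = -3 and Σₗ aₗ[1]bₗ[0]cₗ[0] = (-1)·(3)·(1) + (1)·(1)·(0) = -3; checking all 8 entries, every one matches. The claim holds.

Yes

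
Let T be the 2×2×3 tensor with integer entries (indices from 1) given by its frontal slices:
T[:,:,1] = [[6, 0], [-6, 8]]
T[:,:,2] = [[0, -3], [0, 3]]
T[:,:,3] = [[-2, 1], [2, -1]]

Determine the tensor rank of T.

Lower bound: the mode-3 unfolding of T (rows indexed by k, columns by (i,j) = (1,1), (1,2), (2,1), (2,2)) is [[6, 0, -6, 8], [0, -3, 0, 3], [-2, 1, 2, -1]].
There the 3×3 minor on rows k ∈ {1, 2, 3}, columns (i,j) ∈ {(1,1), (1,2), (2,2)} is det [[6, 0, 8], [0, -3, 3], [-2, 1, -1]] = -48 ≠ 0, so this unfolding has rank ≥ 3; CP rank is at least every unfolding rank, so rank(T) ≥ 3. (Unfolding ranks only ever bound the CP rank from below — rank(T) can be strictly larger than all of them — so the matching upper bound has to come from an explicit 3-term decomposition.)
Upper bound: T is a sum of 3 rank-1 terms, T = (0, 1) ∘ (0, 1) ∘ (8, 0, 0) + (1, -1) ∘ (1, 1) ∘ (2, -2, 0) + (1, -1) ∘ (2, -1) ∘ (2, 1, -1) (written with every a and b primitive with positive leading entry and the scale carried by c; CP decompositions are not unique, and this one is verified by expanding entrywise), so rank(T) ≤ 3.
These bounds meet, so rank(T) = 3.
Check entry T[1,2,1] = 0: (0)·(1)·(8) + (1)·(1)·(2) + (1)·(-1)·(2) = 0.

3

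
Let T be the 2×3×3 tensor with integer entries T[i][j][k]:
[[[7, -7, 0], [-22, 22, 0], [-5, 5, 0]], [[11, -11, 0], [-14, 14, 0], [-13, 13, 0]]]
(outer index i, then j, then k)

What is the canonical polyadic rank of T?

2

Lower bound: the mode-1 unfolding of T (rows indexed by i, columns by (j,k) = (0,0), (0,1), (0,2), (1,0), (1,1), (1,2), (2,0), (2,1), (2,2)) is [[7, -7, 0, -22, 22, 0, -5, 5, 0], [11, -11, 0, -14, 14, 0, -13, 13, 0]].
There the 2×2 minor on rows i ∈ {0, 1}, columns (j,k) ∈ {(0,0), (1,0)} is det [[7, -22], [11, -14]] = 144 ≠ 0, so this unfolding has rank ≥ 2; CP rank is at least every unfolding rank, so rank(T) ≥ 2. (Unfolding ranks only ever bound the CP rank from below — rank(T) can be strictly larger than all of them — so the matching upper bound has to come from an explicit 2-term decomposition.)
Upper bound — finding two terms. Every mode-3 slice of T is a multiple of one matrix: T[:,:,k] = c[k]·M with c = [1, -1, 0] and M = [[7, -22, -5], [11, -14, -13]] (rows indexed by i, columns by j). So it suffices to write M as a sum of two rank-1 matrices.
Splitting M by its rows (i = 0, 1), M = [1, 0][7, -22, -5]ᵀ + [0, 1][11, -14, -13]ᵀ.
Hence T = [1, 0] ⊗ [7, -22, -5] ⊗ [1, -1, 0] + [0, 1] ⊗ [11, -14, -13] ⊗ [1, -1, 0], so rank(T) ≤ 2.
These bounds meet, so rank(T) = 2.
Check entry T[0,0,0] = 7: (1)·(7)·(1) + (0)·(11)·(1) = 7.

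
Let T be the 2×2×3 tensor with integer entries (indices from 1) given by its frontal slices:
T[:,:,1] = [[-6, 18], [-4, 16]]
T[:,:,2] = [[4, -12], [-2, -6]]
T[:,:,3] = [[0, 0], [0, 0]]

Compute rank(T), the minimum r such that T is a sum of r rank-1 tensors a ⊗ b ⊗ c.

2

Lower bound: in the mode-1 unfolding of T (rows indexed by i, columns by (j,k)) the 2×2 minor on rows i ∈ {1, 2}, columns (j,k) ∈ {(1,1), (1,2)} is det [[-6, 4], [-4, -2]] = 28 ≠ 0, so that unfolding has rank ≥ 2 and hence rank(T) ≥ 2 (CP rank is at least every unfolding rank, though it can be larger).
Upper bound: with S_k = T[:,:,k], the two rank-1 terms a₁b₁ᵀ, a₂b₂ᵀ are the rank-1 members of the pencil x·S₁ + y·S₂.
det(x·S₁ + y·S₂) is −24·x² + 88·xy − 48·y² = (-8)·(x − 3·y)(3·x − 2·y), vanishing at (x:y) = (3:1) and (2:3).
M₁ = 3·S₁ + S₂ = [[-14, 42], [-14, 42]] = (-14)·[1, 1][1, -3]ᵀ and M₂ = 2·S₁ + 3·S₂ = [[0, 0], [-14, 14]] = (-14)·[0, 1][1, -1]ᵀ, so take a₁ = [1, 1], b₁ = [1, -3], a₂ = [0, 1], b₂ = [1, -1].
Each slice is an integer combination of E₁ = a₁b₁ᵀ and E₂ = a₂b₂ᵀ: S₁ = −6·E₁ + 2·E₂, S₂ = 4·E₁ − 6·E₂, S₃ = 0; reading off coefficients, c₁ = [-6, 4, 0] and c₂ = [2, -6, 0].
Hence T = [1, 1] ⊗ [1, -3] ⊗ [-6, 4, 0] + [0, 1] ⊗ [1, -1] ⊗ [2, -6, 0], so rank(T) ≤ 2.
These bounds meet, so rank(T) = 2.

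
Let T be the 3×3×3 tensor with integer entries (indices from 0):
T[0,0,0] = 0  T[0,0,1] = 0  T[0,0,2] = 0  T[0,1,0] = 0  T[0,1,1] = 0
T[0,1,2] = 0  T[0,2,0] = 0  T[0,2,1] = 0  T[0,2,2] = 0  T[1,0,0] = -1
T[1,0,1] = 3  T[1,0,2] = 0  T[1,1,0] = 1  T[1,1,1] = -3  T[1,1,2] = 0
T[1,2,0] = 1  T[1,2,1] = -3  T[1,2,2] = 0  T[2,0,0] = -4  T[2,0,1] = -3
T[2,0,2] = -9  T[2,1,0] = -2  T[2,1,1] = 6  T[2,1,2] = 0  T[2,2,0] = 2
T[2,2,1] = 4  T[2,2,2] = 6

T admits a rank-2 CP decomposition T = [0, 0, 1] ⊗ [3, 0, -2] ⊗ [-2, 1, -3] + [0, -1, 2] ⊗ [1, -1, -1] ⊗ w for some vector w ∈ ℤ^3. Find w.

Subtract the known terms from T to get the rank-1 residual R = [0, -1, 2] ⊗ [1, -1, -1] ⊗ w, so R[i,j,k] = a[i]·b[j]·w[k]. Pick indices with nonzero a[1]·b[0] = (-1)·(1) = -1. Only the fibre through (1,0,·) is needed: R[1,0,:] = T[1,0,:] − Σₗ aₗ[1]bₗ[0]cₗ = [-1, 3, 0] − (0)·(3)·[-2, 1, -3] = [-1, 3, 0]. Then w[k] = R[1,0,k] / -1 for each k, giving w = [-1, 3, 0] / -1 = [1, -3, 0].

w = [1, -3, 0]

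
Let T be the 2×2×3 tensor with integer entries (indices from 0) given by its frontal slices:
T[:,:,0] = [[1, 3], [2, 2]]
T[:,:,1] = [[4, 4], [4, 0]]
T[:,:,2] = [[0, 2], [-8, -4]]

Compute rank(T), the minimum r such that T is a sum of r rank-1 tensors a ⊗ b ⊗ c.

Lower bound: the mode-3 unfolding of T (rows indexed by k, columns by (i,j) = (0,0), (0,1), (1,0), (1,1)) is [[1, 3, 2, 2], [4, 4, 4, 0], [0, 2, -8, -4]].
There the 3×3 minor on rows k ∈ {0, 1, 2}, columns (i,j) ∈ {(0,0), (0,1), (1,0)} is det [[1, 3, 2], [4, 4, 4], [0, 2, -8]] = 72 ≠ 0, so this unfolding has rank ≥ 3; CP rank is at least every unfolding rank, so rank(T) ≥ 3. (Unfolding ranks only ever bound the CP rank from below — rank(T) can be strictly larger than all of them — so the matching upper bound has to come from an explicit 3-term decomposition.)
Upper bound: T is a sum of 3 rank-1 terms, T = [1, -2] ⊗ [1, 1] ⊗ [-1, 0, 2] + [1, 0] ⊗ [1, 2] ⊗ [2, 2, 0] + [1, 2] ⊗ [1, 0] ⊗ [0, 2, -2] (written with every a and b primitive with positive leading entry and the scale carried by c; CP decompositions are not unique, and this one is verified by expanding entrywise), so rank(T) ≤ 3.
These bounds meet, so rank(T) = 3.

3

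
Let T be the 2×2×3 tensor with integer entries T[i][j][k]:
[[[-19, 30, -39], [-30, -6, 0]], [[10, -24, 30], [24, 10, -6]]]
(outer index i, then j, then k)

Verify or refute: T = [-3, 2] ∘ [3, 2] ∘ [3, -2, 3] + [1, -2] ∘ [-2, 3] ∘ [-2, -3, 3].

Reconstruct entry (0,0,0) from the claimed factors: Σₗ aₗ[0]bₗ[0]cₗ[0] = (-3)·(3)·(3) + (1)·(-2)·(-2) = -23, but T[0,0,0] = -19. The claim is false.

No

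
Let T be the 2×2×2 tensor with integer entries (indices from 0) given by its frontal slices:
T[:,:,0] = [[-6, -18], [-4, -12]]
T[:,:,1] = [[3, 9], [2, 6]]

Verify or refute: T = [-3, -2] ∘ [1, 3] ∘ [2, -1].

Yes

Reconstruct entrywise from the claimed factors. For example, T[1,1,0] = -12 and Σₗ aₗ[1]bₗ[1]cₗ[0] = (-2)·(3)·(2) = -12; checking all 8 entries, every one matches. The claim holds.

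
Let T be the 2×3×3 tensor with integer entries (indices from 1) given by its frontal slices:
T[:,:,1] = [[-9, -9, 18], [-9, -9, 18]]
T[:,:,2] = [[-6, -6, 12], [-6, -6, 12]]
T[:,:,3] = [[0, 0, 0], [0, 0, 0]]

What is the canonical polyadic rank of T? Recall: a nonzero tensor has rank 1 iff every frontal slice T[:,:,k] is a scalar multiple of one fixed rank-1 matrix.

1

Lower bound: T ≠ 0 (e.g. T[1,1,1] = -9), so rank(T) ≥ 1.
Upper bound: the mode-1 fibre T[:,1,1] = [-9, -9] gives a = [1, 1] (primitive direction); the mode-2 fibre T[1,:,1] = [-9, -9, 18] gives b = [1, 1, -2]; then c[k] = T[1,1,k] / (a[1]·b[1]) = [-9, -6, 0] / 1 = [-9, -6, 0].
Expanding [1, 1] ⊗ [1, 1, -2] ⊗ [-9, -6, 0] reproduces all 18 entries of T, so T = [1, 1] ⊗ [1, 1, -2] ⊗ [-9, -6, 0] and rank(T) ≤ 1.
These bounds meet, so rank(T) = 1.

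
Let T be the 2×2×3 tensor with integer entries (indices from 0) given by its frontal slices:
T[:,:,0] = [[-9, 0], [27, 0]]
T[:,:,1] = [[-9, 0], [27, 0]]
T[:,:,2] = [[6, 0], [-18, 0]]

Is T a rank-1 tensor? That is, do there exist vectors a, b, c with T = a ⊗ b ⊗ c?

Yes

The mode-1 fibre T[:,0,0] = [-9, 27] gives a = [1, -3] (primitive direction); the mode-2 fibre T[0,:,0] = [-9, 0] gives b = [1, 0]; then c[k] = T[0,0,k] / (a[0]·b[0]) = [-9, -9, 6] / 1 = [-9, -9, 6].
Expanding [1, -3] ⊗ [1, 0] ⊗ [-9, -9, 6] reproduces all 12 entries of T, so T = [1, -3] ⊗ [1, 0] ⊗ [-9, -9, 6] and rank(T) ≤ 1.
Equivalently every frontal slice T[:,:,k] is c[k] times the rank-1 matrix [1, -3] ⊗ [1, 0]. So T has rank 1 (it is nonzero).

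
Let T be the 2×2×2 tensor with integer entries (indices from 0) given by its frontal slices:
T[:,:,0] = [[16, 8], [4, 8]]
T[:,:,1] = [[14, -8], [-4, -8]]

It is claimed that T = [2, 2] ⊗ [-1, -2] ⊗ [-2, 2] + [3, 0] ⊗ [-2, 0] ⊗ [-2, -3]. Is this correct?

Yes

Reconstruct entrywise from the claimed factors. For example, T[1,0,1] = -4 and Σₗ aₗ[1]bₗ[0]cₗ[1] = (2)·(-1)·(2) + (0)·(-2)·(-3) = -4; checking all 8 entries, every one matches. The claim holds.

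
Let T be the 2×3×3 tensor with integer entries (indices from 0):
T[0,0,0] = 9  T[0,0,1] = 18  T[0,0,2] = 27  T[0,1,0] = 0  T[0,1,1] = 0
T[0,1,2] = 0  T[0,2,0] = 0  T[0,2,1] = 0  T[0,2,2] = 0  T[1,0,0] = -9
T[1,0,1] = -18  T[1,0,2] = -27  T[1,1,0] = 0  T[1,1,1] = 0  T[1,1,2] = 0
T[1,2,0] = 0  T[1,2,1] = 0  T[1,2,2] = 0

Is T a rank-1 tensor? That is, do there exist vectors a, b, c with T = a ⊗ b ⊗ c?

If T = a ⊗ b ⊗ c then every fibre of T is a multiple of the corresponding factor, so read the factors off the fibres through the nonzero entry T[0,0,0] = 9.
The mode-1 fibre T[:,0,0] = [9, -9] gives a = [1, -1] (primitive direction); the mode-2 fibre T[0,:,0] = [9, 0, 0] gives b = [1, 0, 0]; then c[k] = T[0,0,k] / (a[0]·b[0]) = [9, 18, 27] / 1 = [9, 18, 27].
Expanding [1, -1] ⊗ [1, 0, 0] ⊗ [9, 18, 27] reproduces all 18 entries of T, so T = [1, -1] ⊗ [1, 0, 0] ⊗ [9, 18, 27] and rank(T) ≤ 1.
Equivalently every frontal slice T[:,:,k] is c[k] times the rank-1 matrix [1, -1] ⊗ [1, 0, 0]. So T has rank 1 (it is nonzero).

Yes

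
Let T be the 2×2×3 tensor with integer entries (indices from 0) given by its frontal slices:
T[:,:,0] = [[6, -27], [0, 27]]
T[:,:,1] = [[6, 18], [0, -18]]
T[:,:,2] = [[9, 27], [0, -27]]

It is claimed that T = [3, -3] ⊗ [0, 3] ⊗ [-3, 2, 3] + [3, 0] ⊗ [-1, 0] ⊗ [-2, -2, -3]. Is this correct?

Reconstruct entrywise from the claimed factors. For example, T[0,1,2] = 27 and Σₗ aₗ[0]bₗ[1]cₗ[2] = (3)·(3)·(3) + (3)·(0)·(-3) = 27; checking all 12 entries, every one matches. The claim holds.

Yes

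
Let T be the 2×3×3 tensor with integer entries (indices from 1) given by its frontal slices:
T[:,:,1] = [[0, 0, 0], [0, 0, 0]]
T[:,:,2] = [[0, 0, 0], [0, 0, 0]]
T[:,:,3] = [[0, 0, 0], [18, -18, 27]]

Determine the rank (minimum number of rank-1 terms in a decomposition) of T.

Lower bound: T ≠ 0 (e.g. T[2,1,3] = 18), so rank(T) ≥ 1.
Upper bound: if T = a ⊗ b ⊗ c then every fibre of T is a multiple of the corresponding factor, so read the factors off the fibres through the nonzero entry T[2,1,3] = 18.
The mode-1 fibre T[:,1,3] = [0, 18] gives a = [0, 1] (primitive direction); the mode-2 fibre T[2,:,3] = [18, -18, 27] gives b = [2, -2, 3]; then c[k] = T[2,1,k] / (a[2]·b[1]) = [0, 0, 18] / 2 = [0, 0, 9].
Expanding [0, 1] ⊗ [2, -2, 3] ⊗ [0, 0, 9] reproduces all 18 entries of T, so T = [0, 1] ⊗ [2, -2, 3] ⊗ [0, 0, 9] and rank(T) ≤ 1.
These bounds meet, so rank(T) = 1.

1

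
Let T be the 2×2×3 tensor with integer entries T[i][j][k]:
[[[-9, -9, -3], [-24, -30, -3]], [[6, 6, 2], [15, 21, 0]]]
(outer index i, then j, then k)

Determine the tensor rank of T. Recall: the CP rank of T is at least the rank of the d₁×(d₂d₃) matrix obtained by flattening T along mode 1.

Lower bound: in the mode-3 unfolding of T (rows indexed by k, columns by (i,j)) the 2×2 minor on rows k ∈ {0, 1}, columns (i,j) ∈ {(0,0), (0,1)} is det [[-9, -24], [-9, -30]] = 54 ≠ 0, so that unfolding has rank ≥ 2 and hence rank(T) ≥ 2 (CP rank is at least every unfolding rank, though it can be larger).
Upper bound: with S_k = T[:,:,k], the two rank-1 terms a₁b₁ᵀ, a₂b₂ᵀ are the rank-1 members of the pencil x·S₀ + y·S₁.
det(x·S₀ + y·S₁) is 9·x² − 9·y² = 9·(x − y)(x + y), vanishing at (x:y) = (1:1) and (1:-1).
M₁ = S₀ + S₁ = [[-18, -54], [12, 36]] = (-6)·[3, -2][1, 3]ᵀ and M₂ = S₀ − S₁ = [[0, 6], [0, -6]] = 6·[1, -1][0, 1]ᵀ, so take a₁ = [3, -2], b₁ = [1, 3], a₂ = [1, -1], b₂ = [0, 1].
Each slice is an integer combination of E₁ = a₁b₁ᵀ and E₂ = a₂b₂ᵀ: S₀ = −3·E₁ + 3·E₂, S₁ = −3·E₁ − 3·E₂, S₂ = −E₁ + 6·E₂; reading off coefficients, c₁ = [-3, -3, -1] and c₂ = [3, -3, 6].
Hence T = [3, -2] ∘ [1, 3] ∘ [-3, -3, -1] + [1, -1] ∘ [0, 1] ∘ [3, -3, 6], so rank(T) ≤ 2.
These bounds meet, so rank(T) = 2.

2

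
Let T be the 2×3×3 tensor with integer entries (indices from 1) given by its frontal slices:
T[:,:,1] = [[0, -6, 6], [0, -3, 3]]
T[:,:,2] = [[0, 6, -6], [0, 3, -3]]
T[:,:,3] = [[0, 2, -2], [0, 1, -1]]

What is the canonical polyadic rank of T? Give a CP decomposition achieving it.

Lower bound: T ≠ 0 (e.g. T[1,2,1] = -6), so rank(T) ≥ 1.
Upper bound: if T = a ⊗ b ⊗ c then every fibre of T is a multiple of the corresponding factor, so read the factors off the fibres through the nonzero entry T[1,2,1] = -6.
The mode-1 fibre T[:,2,1] = [-6, -3] gives a = [2, 1] (primitive direction); the mode-2 fibre T[1,:,1] = [0, -6, 6] gives b = [0, 1, -1]; then c[k] = T[1,2,k] / (a[1]·b[2]) = [-6, 6, 2] / 2 = [-3, 3, 1].
Expanding [2, 1] ⊗ [0, 1, -1] ⊗ [-3, 3, 1] reproduces all 18 entries of T, so T = [2, 1] ⊗ [0, 1, -1] ⊗ [-3, 3, 1] and rank(T) ≤ 1.
These bounds meet, so rank(T) = 1.

rank(T) = 1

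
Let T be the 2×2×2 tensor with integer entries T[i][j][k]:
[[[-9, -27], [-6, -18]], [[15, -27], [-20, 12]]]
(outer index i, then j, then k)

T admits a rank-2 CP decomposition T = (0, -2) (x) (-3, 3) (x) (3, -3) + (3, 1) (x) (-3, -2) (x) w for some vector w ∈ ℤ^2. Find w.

Subtract the known terms from T to get the rank-1 residual R = (3, 1) (x) (-3, -2) (x) w, so R[i,j,k] = a[i]·b[j]·w[k]. Pick indices with nonzero a[0]·b[0] = (3)·(-3) = -9. Only the fibre through (0,0,·) is needed: R[0,0,:] = T[0,0,:] − Σₗ aₗ[0]bₗ[0]cₗ = [-9, -27] − (0)·(-3)·(3, -3) = [-9, -27]. Then w[k] = R[0,0,k] / -9 for each k, giving w = [-9, -27] / -9 = (1, 3).

w = (1, 3)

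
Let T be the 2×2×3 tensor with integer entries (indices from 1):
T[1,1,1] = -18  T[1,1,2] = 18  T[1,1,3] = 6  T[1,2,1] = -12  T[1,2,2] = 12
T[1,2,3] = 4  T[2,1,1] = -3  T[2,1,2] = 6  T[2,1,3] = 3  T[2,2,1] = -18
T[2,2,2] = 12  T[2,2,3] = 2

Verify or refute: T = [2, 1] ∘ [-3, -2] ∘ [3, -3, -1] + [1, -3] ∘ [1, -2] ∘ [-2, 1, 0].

No

Reconstruct entry (1,1,1) from the claimed factors: Σₗ aₗ[1]bₗ[1]cₗ[1] = (2)·(-3)·(3) + (1)·(1)·(-2) = -20, but T[1,1,1] = -18. The claim is false.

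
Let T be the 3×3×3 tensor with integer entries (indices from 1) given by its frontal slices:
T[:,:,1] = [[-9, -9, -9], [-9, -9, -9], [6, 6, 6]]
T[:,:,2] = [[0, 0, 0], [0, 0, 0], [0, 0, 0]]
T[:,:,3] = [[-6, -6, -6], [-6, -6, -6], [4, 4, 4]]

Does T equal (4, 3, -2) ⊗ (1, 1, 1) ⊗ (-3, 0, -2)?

Reconstruct entry (1,1,1) from the claimed factors: Σₗ aₗ[1]bₗ[1]cₗ[1] = (4)·(1)·(-3) = -12, but T[1,1,1] = -9. The claim is false.

No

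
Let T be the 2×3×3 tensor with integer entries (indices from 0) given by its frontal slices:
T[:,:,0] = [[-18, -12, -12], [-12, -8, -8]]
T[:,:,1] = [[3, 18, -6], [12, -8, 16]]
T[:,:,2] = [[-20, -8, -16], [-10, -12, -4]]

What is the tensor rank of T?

2

Lower bound: the mode-3 unfolding of T (rows indexed by k, columns by (i,j) = (0,0), (0,1), (0,2), (1,0), (1,1), (1,2)) is [[-18, -12, -12, -12, -8, -8], [3, 18, -6, 12, -8, 16], [-20, -8, -16, -10, -12, -4]].
There the 2×2 minor on rows k ∈ {0, 1}, columns (i,j) ∈ {(0,0), (0,1)} is det [[-18, -12], [3, 18]] = -288 ≠ 0, so this unfolding has rank ≥ 2; CP rank is at least every unfolding rank, so rank(T) ≥ 2. (Flattening ranks never certify an upper bound on CP rank; for that we must actually write T with 2 rank-1 terms.)
Upper bound — finding two terms. Write S_k = T[:,:,k] for the frontal slices: S₀ = [[-18, -12, -12], [-12, -8, -8]], S₁ = [[3, 18, -6], [12, -8, 16]], S₂ = [[-20, -8, -16], [-10, -12, -4]].
If T = a₁ ⊗ b₁ ⊗ c₁ + a₂ ⊗ b₂ ⊗ c₂ then each S_k = c₁[k]·a₁b₁ᵀ + c₂[k]·a₂b₂ᵀ. S₀ and S₁ are linearly independent, so a₁b₁ᵀ and a₂b₂ᵀ must span the same plane of matrices: they are the rank-1 matrices of the form x·S₀ + y·S₁.
The 2×2 minor of x·S₀ + y·S₁ on rows {0,1}, columns {0,1} is 480·xy − 240·y² = 240·(2·x − y)(y), vanishing at (x:y) = (1:2) and (1:0).
M₁ = S₀ + 2·S₁ = [[-12, 24, -24], [12, -24, 24]] = (-12)·(1, -1)(1, -2, 2)ᵀ and M₂ = S₀ = [[-18, -12, -12], [-12, -8, -8]] = (-2)·(3, 2)(3, 2, 2)ᵀ, so take a₁ = (1, -1), b₁ = (1, -2, 2), a₂ = (3, 2), b₂ = (3, 2, 2).
Each slice is an integer combination of E₁ = a₁b₁ᵀ and E₂ = a₂b₂ᵀ: S₀ = −2·E₂, S₁ = −6·E₁ + E₂, S₂ = −2·E₁ − 2·E₂; reading off coefficients, c₁ = (0, -6, -2) and c₂ = (-2, 1, -2).
Hence T = (1, -1) ⊗ (1, -2, 2) ⊗ (0, -6, -2) + (3, 2) ⊗ (3, 2, 2) ⊗ (-2, 1, -2), so rank(T) ≤ 2.
These bounds meet, so rank(T) = 2.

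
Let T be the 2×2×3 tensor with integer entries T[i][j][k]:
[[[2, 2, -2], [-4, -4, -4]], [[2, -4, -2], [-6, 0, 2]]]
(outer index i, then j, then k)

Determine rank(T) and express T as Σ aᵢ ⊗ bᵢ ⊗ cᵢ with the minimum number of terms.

Lower bound: the mode-3 unfolding of T (rows indexed by k, columns by (i,j) = (0,0), (0,1), (1,0), (1,1)) is [[2, -4, 2, -6], [2, -4, -4, 0], [-2, -4, -2, 2]].
There the 3×3 minor on rows k ∈ {0, 1, 2}, columns (i,j) ∈ {(0,0), (0,1), (1,0)} is det [[2, -4, 2], [2, -4, -4], [-2, -4, -2]] = -96 ≠ 0, so this unfolding has rank ≥ 3; CP rank is at least every unfolding rank, so rank(T) ≥ 3. (Unfolding ranks only ever bound the CP rank from below — rank(T) can be strictly larger than all of them — so the matching upper bound has to come from an explicit 3-term decomposition.)
Upper bound: T is a sum of 3 rank-1 terms, T = (0, 1) ⊗ (1, -1) ⊗ (4, -2, -4) + (1, -1) ⊗ (1, 0) ⊗ (2, 2, -2) + (2, 1) ⊗ (0, 1) ⊗ (-2, -2, -2) (written with every a and b primitive with positive leading entry and the scale carried by c; CP decompositions are not unique, and this one is verified by expanding entrywise), so rank(T) ≤ 3.
These bounds meet, so rank(T) = 3.
Check entry T[1,0,2] = -2: (1)·(1)·(-4) + (-1)·(1)·(-2) + (1)·(0)·(-2) = -2.

rank(T) = 3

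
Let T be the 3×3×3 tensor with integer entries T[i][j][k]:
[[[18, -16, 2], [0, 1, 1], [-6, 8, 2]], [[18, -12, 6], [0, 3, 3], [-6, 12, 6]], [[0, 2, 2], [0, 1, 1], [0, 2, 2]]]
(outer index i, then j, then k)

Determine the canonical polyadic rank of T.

Lower bound: the mode-3 unfolding of T (rows indexed by k, columns by (i,j) = (0,0), (0,1), (0,2), (1,0), (1,1), (1,2), (2,0), (2,1), (2,2)) is [[18, 0, -6, 18, 0, -6, 0, 0, 0], [-16, 1, 8, -12, 3, 12, 2, 1, 2], [2, 1, 2, 6, 3, 6, 2, 1, 2]].
There the 2×2 minor on rows k ∈ {0, 1}, columns (i,j) ∈ {(0,0), (0,1)} is det [[18, 0], [-16, 1]] = 18 ≠ 0, so this unfolding has rank ≥ 2; CP rank is at least every unfolding rank, so rank(T) ≥ 2. (Flattening ranks never certify an upper bound on CP rank; for that we must actually write T with 2 rank-1 terms.)
Upper bound — finding two terms. Write S_k = T[:,:,k] for the frontal slices: S₀ = [[18, 0, -6], [18, 0, -6], [0, 0, 0]], S₁ = [[-16, 1, 8], [-12, 3, 12], [2, 1, 2]], S₂ = [[2, 1, 2], [6, 3, 6], [2, 1, 2]].
If T = a₁ ⊗ b₁ ⊗ c₁ + a₂ ⊗ b₂ ⊗ c₂ then each S_k = c₁[k]·a₁b₁ᵀ + c₂[k]·a₂b₂ᵀ. S₀ and S₁ are linearly independent, so a₁b₁ᵀ and a₂b₂ᵀ must span the same plane of matrices: they are the rank-1 matrices of the form x·S₀ + y·S₁.
The 2×2 minor of x·S₀ + y·S₁ on rows {0,1}, columns {0,1} is 36·xy − 36·y² = 36·(x − y)(y), vanishing at (x:y) = (1:1) and (1:0).
M₁ = S₀ + S₁ = [[2, 1, 2], [6, 3, 6], [2, 1, 2]] = [1, 3, 1][2, 1, 2]ᵀ and M₂ = S₀ = [[18, 0, -6], [18, 0, -6], [0, 0, 0]] = 6·[1, 1, 0][3, 0, -1]ᵀ, so take a₁ = [1, 3, 1], b₁ = [2, 1, 2], a₂ = [1, 1, 0], b₂ = [3, 0, -1].
Each slice is an integer combination of E₁ = a₁b₁ᵀ and E₂ = a₂b₂ᵀ: S₀ = 6·E₂, S₁ = E₁ − 6·E₂, S₂ = E₁; reading off coefficients, c₁ = [0, 1, 1] and c₂ = [6, -6, 0].
Hence T = [1, 3, 1] ⊗ [2, 1, 2] ⊗ [0, 1, 1] + [1, 1, 0] ⊗ [3, 0, -1] ⊗ [6, -6, 0], so rank(T) ≤ 2.
These bounds meet, so rank(T) = 2.

2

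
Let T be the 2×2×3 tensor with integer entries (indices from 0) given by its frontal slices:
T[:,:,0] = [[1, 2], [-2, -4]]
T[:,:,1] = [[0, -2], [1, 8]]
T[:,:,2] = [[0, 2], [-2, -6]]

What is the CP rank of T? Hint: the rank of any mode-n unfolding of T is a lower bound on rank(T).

3

Lower bound: the mode-3 unfolding of T (rows indexed by k, columns by (i,j) = (0,0), (0,1), (1,0), (1,1)) is [[1, 2, -2, -4], [0, -2, 1, 8], [0, 2, -2, -6]].
There the 3×3 minor on rows k ∈ {0, 1, 2}, columns (i,j) ∈ {(0,0), (0,1), (1,0)} is det [[1, 2, -2], [0, -2, 1], [0, 2, -2]] = 2 ≠ 0, so this unfolding has rank ≥ 3; CP rank is at least every unfolding rank, so rank(T) ≥ 3. (Flattening ranks never certify an upper bound on CP rank; for that we must actually write T with 3 rank-1 terms.)
Upper bound: T is a sum of 3 rank-1 terms, T = [0, 1] ⊗ [1, -2] ⊗ [0, -1, 0] + [1, -2] ⊗ [1, 2] ⊗ [1, -2, 2] + [1, -1] ⊗ [1, 1] ⊗ [0, 2, -2] (written with every a and b primitive with positive leading entry and the scale carried by c; CP decompositions are not unique, and this one is verified by expanding entrywise), so rank(T) ≤ 3.
These bounds meet, so rank(T) = 3.
Check entry T[0,0,2] = 0: (0)·(1)·(0) + (1)·(1)·(2) + (1)·(1)·(-2) = 0.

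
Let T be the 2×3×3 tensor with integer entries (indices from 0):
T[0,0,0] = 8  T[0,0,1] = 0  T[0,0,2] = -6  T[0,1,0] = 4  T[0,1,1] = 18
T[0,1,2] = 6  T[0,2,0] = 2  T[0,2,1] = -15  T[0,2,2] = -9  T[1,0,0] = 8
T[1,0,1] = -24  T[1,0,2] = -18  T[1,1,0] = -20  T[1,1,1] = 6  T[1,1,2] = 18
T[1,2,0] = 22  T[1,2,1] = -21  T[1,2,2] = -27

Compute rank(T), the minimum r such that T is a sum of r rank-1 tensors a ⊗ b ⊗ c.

Lower bound: the mode-2 unfolding of T (rows indexed by j, columns by (i,k) = (0,0), (0,1), (0,2), (1,0), (1,1), (1,2)) is [[8, 0, -6, 8, -24, -18], [4, 18, 6, -20, 6, 18], [2, -15, -9, 22, -21, -27]].
There the 2×2 minor on rows j ∈ {0, 1}, columns (i,k) ∈ {(0,0), (0,1)} is det [[8, 0], [4, 18]] = 144 ≠ 0, so this unfolding has rank ≥ 2; CP rank is at least every unfolding rank, so rank(T) ≥ 2. (This is only a lower bound: in general the CP rank may exceed every unfolding rank, so we still need to exhibit 2 rank-1 terms summing to T.)
Upper bound — finding two terms. Write S_k = T[:,:,k] for the frontal slices: S₀ = [[8, 4, 2], [8, -20, 22]], S₁ = [[0, 18, -15], [-24, 6, -21]], S₂ = [[-6, 6, -9], [-18, 18, -27]].
If T = a₁ ⊗ b₁ ⊗ c₁ + a₂ ⊗ b₂ ⊗ c₂ then each S_k = c₁[k]·a₁b₁ᵀ + c₂[k]·a₂b₂ᵀ. S₀ and S₁ are linearly independent, so a₁b₁ᵀ and a₂b₂ᵀ must span the same plane of matrices: they are the rank-1 matrices of the form x·S₀ + y·S₁.
The 2×2 minor of x·S₀ + y·S₁ on rows {0,1}, columns {0,1} is −192·x² + 432·y² = (-48)·(2·x − 3·y)(2·x + 3·y), vanishing at (x:y) = (3:2) and (3:-2).
M₁ = 3·S₀ + 2·S₁ = [[24, 48, -24], [-24, -48, 24]] = 24·[1, -1][1, 2, -1]ᵀ and M₂ = 3·S₀ − 2·S₁ = [[24, -24, 36], [72, -72, 108]] = 12·[1, 3][2, -2, 3]ᵀ, so take a₁ = [1, -1], b₁ = [1, 2, -1], a₂ = [1, 3], b₂ = [2, -2, 3].
Each slice is an integer combination of E₁ = a₁b₁ᵀ and E₂ = a₂b₂ᵀ: S₀ = 4·E₁ + 2·E₂, S₁ = 6·E₁ − 3·E₂, S₂ = −3·E₂; reading off coefficients, c₁ = [4, 6, 0] and c₂ = [2, -3, -3].
Hence T = [1, -1] ⊗ [1, 2, -1] ⊗ [4, 6, 0] + [1, 3] ⊗ [2, -2, 3] ⊗ [2, -3, -3], so rank(T) ≤ 2.
These bounds meet, so rank(T) = 2.
Check entry T[0,0,1] = 0: (1)·(1)·(6) + (1)·(2)·(-3) = 0.

2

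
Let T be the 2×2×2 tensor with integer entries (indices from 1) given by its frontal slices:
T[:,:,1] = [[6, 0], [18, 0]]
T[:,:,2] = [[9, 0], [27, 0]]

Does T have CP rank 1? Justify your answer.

Yes

The mode-1 fibre T[:,1,1] = [6, 18] gives a = [1, 3] (primitive direction); the mode-2 fibre T[1,:,1] = [6, 0] gives b = [1, 0]; then c[k] = T[1,1,k] / (a[1]·b[1]) = [6, 9] / 1 = [6, 9].
Expanding [1, 3] ⊗ [1, 0] ⊗ [6, 9] reproduces all 8 entries of T, so T = [1, 3] ⊗ [1, 0] ⊗ [6, 9] and rank(T) ≤ 1.
Equivalently every frontal slice T[:,:,k] is c[k] times the rank-1 matrix [1, 3] ⊗ [1, 0]. So T has rank 1 (it is nonzero).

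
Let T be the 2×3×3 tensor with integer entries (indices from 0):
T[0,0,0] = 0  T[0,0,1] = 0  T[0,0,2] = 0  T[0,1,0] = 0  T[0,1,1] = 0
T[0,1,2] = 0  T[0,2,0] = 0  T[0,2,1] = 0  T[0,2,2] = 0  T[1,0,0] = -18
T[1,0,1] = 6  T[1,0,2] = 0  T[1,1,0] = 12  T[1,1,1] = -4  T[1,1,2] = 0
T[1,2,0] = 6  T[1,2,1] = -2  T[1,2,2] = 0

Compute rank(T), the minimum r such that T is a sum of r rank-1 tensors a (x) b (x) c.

Lower bound: T ≠ 0 (e.g. T[1,0,0] = -18), so rank(T) ≥ 1.
Upper bound: the mode-1 fibre T[:,0,0] = [0, -18] gives a = [0, 1] (primitive direction); the mode-2 fibre T[1,:,0] = [-18, 12, 6] gives b = [3, -2, -1]; then c[k] = T[1,0,k] / (a[1]·b[0]) = [-18, 6, 0] / 3 = [-6, 2, 0].
Expanding [0, 1] (x) [3, -2, -1] (x) [-6, 2, 0] reproduces all 18 entries of T, so T = [0, 1] (x) [3, -2, -1] (x) [-6, 2, 0] and rank(T) ≤ 1.
These bounds meet, so rank(T) = 1.

1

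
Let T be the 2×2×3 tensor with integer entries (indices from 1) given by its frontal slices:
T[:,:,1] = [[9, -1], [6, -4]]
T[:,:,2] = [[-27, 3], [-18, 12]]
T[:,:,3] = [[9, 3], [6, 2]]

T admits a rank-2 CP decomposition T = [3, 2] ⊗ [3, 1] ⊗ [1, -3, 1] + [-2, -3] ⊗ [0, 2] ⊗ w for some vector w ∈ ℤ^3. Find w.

w = [1, -3, 0]

Subtract the known terms from T to get the rank-1 residual R = [-2, -3] ⊗ [0, 2] ⊗ w, so R[i,j,k] = a[i]·b[j]·w[k]. Pick indices with nonzero a[1]·b[2] = (-2)·(2) = -4. Only the fibre through (1,2,·) is needed: R[1,2,:] = T[1,2,:] − Σₗ aₗ[1]bₗ[2]cₗ = [-1, 3, 3] − (3)·(1)·[1, -3, 1] = [-4, 12, 0]. Then w[k] = R[1,2,k] / -4 for each k, giving w = [-4, 12, 0] / -4 = [1, -3, 0].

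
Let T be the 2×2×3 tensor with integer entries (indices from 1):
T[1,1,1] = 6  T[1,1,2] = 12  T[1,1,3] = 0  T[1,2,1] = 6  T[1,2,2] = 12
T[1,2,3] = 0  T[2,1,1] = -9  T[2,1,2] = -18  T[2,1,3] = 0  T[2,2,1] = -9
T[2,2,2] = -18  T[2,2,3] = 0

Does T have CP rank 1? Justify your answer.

Yes

If T = a ⊗ b ⊗ c then every fibre of T is a multiple of the corresponding factor, so read the factors off the fibres through the nonzero entry T[1,1,1] = 6.
The mode-1 fibre T[:,1,1] = [6, -9] gives a = [2, -3] (primitive direction); the mode-2 fibre T[1,:,1] = [6, 6] gives b = [1, 1]; then c[k] = T[1,1,k] / (a[1]·b[1]) = [6, 12, 0] / 2 = [3, 6, 0].
Expanding [2, -3] ⊗ [1, 1] ⊗ [3, 6, 0] reproduces all 12 entries of T, so T = [2, -3] ⊗ [1, 1] ⊗ [3, 6, 0] and rank(T) ≤ 1.
Equivalently every frontal slice T[:,:,k] is c[k] times the rank-1 matrix [2, -3] ⊗ [1, 1]. So T has rank 1 (it is nonzero).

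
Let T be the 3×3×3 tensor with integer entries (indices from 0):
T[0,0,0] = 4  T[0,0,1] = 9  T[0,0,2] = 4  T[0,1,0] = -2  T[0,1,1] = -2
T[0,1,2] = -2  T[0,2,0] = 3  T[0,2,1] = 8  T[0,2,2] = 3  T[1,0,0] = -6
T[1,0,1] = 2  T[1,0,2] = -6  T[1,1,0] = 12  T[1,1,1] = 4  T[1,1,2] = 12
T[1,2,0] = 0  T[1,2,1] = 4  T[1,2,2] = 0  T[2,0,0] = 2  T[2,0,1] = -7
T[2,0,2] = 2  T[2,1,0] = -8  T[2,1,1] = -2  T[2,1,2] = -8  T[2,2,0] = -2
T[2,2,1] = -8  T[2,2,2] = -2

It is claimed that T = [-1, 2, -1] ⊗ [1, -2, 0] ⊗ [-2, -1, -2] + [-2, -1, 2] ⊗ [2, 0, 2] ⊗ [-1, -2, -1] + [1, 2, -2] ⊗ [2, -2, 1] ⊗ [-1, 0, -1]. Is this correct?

Reconstruct entrywise from the claimed factors. For example, T[2,2,0] = -2 and Σₗ aₗ[2]bₗ[2]cₗ[0] = (-1)·(0)·(-2) + (2)·(2)·(-1) + (-2)·(1)·(-1) = -2; checking all 27 entries, every one matches. The claim holds.

Yes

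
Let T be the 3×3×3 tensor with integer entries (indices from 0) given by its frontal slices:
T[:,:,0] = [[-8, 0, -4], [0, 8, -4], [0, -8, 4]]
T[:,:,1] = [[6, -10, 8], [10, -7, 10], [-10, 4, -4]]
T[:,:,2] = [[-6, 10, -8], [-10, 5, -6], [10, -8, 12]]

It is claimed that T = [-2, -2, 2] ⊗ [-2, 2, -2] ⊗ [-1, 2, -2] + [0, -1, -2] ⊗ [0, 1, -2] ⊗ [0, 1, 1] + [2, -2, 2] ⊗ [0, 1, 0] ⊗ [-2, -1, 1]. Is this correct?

Reconstruct entry (0,0,0) from the claimed factors: Σₗ aₗ[0]bₗ[0]cₗ[0] = (-2)·(-2)·(-1) + (0)·(0)·(0) + (2)·(0)·(-2) = -4, but T[0,0,0] = -8. The claim is false.

No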